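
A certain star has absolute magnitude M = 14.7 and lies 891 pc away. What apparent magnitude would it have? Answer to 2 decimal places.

m = M + 5 log₁₀ d − 5 = 14.7 + 5·2.9499 − 5 = 24.449

m ≈ 24.45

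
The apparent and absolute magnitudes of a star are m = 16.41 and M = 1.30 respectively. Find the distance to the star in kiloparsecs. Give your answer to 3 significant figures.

d ≈ 10.5 kpc

μ = m − M = 15.110
m − M = 5 log₁₀ d − 5
log₁₀ d = (m − M)/5 + 1 = 4.0220
d = 10^4.0220 = 10520 pc
= 10.52 kpc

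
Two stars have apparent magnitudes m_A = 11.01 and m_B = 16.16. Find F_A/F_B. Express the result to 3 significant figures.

Δm = 11.01 − (16.16) = -5.15
Flux ratio = 10^(−0.4 Δm) = 10^(−0.4 × -5.15) = 10^2.060 = 114.8

F_A/F_B ≈ 115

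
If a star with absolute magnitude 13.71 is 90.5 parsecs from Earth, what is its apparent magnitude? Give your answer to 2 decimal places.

m ≈ 18.49

m = M + 5 log₁₀ d − 5 = 13.71 + 5·1.9566 − 5 = 18.493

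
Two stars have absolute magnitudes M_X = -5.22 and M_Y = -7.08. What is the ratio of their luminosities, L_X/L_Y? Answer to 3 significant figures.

L_X/L_Y ≈ 0.180

ΔM = M_X − M_Y = 1.86
L_X/L_Y = 10^(−0.4 ΔM) = 10^-0.744 = 0.1803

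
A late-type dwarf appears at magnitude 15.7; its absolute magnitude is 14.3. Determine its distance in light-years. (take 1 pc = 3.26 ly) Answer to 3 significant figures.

Distance modulus: m − M = 15.7 − (14.3) = 1.400
m − M = 5 log₁₀ d − 5
log₁₀ d = (m − M)/5 + 1 = 1.2800
d = 10^1.2800 = 19.05 pc
= 62.12 ly

d ≈ 62.1 ly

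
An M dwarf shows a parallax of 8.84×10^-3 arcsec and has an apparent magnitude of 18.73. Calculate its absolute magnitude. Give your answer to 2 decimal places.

M ≈ 13.46

d = 1/p = 1/8.84×10^-3″ = 113.1 pc
5 log₁₀(d/10 pc) = 5 log₁₀(113.1) − 5 = 5.268
M = m − 5 log₁₀(d/10) = 18.73 − 5.268 = 13.462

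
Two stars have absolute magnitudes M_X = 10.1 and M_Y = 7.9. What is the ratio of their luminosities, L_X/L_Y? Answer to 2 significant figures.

ΔM = M_X − M_Y = 2.2
L_X/L_Y = 10^(−0.4 ΔM) = 10^-0.880 = 0.1318

L_X/L_Y ≈ 0.13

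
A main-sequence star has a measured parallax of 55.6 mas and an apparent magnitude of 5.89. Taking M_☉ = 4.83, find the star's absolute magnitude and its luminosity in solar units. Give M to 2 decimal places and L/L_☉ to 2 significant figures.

d = 1/p = 1000/55.6 mas = 17.99 pc
M = m − 5 log₁₀ d + 5 = 5.89 − 5·1.2549 + 5 = 4.615
M − M_☉ = 4.615 − 4.83 = -0.215
L/L_☉ = 10^(−0.4 × -0.215) = 1.219

M ≈ 4.62; L/L_☉ ≈ 1.2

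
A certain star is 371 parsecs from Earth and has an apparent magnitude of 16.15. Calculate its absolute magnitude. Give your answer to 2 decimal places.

M ≈ 8.30

5 log₁₀(d/10 pc) = 5 log₁₀(371.0) − 5 = 7.847
M = m − 5 log₁₀(d/10) = 16.15 − 7.847 = 8.303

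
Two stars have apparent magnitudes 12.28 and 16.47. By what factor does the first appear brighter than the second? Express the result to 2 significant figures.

Magnitude difference = -4.19
Flux ratio = 10^(−0.4 Δm) = 10^(−0.4 × -4.19) = 10^1.676 = 47.42

47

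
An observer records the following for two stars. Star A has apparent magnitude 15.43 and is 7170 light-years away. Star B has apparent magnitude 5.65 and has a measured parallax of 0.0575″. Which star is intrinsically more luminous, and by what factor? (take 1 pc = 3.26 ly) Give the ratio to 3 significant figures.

Star A is more luminous, by a factor of 1.96.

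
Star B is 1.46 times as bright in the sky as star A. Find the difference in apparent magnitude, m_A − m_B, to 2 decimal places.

Pogson: Δm = −2.5 log₁₀(ratio) = −2.5 log₁₀(1.46) = −2.5 × 0.1644 = -0.411
Star B is brighter so has the smaller magnitude: m_A − m_B is positive.

m_A − m_B ≈ 0.41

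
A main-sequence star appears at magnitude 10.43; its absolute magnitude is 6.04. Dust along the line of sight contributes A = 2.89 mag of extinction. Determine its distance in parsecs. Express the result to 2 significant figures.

d ≈ 20 pc

m − M = 5 log₁₀(d/10 pc) + A  ⇒  10.43 − (6.04) − 2.89 = 5 log₁₀(d/10)
1.500 = 5 log₁₀(d/10)
log₁₀ d = (m − M − A)/5 + 1 = 1.3000
d = 10^1.3000 = 19.95 pc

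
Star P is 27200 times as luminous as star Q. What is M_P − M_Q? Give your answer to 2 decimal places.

Pogson: ΔM = −2.5 log₁₀(ratio) = −2.5 log₁₀(27200) = −2.5 × 4.4346 = -11.086
Star P is brighter, so it has the smaller magnitude: the difference is negative.

M_P − M_Q ≈ -11.09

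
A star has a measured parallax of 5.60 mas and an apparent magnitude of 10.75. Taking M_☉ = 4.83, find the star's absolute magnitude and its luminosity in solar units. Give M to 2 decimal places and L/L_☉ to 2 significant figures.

d = 1/p = 1000/5.60 mas = 178.6 pc
M = m − 5 log₁₀ d + 5 = 10.75 − 5·2.2518 + 5 = 4.491
M − M_☉ = 4.491 − 4.83 = -0.339
L/L_☉ = 10^(−0.4 × -0.339) = 1.367

M ≈ 4.49; L/L_☉ ≈ 1.4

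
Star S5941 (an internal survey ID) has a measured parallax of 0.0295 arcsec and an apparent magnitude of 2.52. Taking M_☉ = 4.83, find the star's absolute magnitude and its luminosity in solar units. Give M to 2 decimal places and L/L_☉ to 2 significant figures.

d = 1/p = 1/0.0295″ = 33.90 pc
M = m − 5 log₁₀ d + 5 = 2.52 − 5·1.5302 + 5 = -0.131
M − M_☉ = -0.131 − 4.83 = -4.961
L/L_☉ = 10^(−0.4 × -4.961) = 96.46

M ≈ -0.13; L/L_☉ ≈ 96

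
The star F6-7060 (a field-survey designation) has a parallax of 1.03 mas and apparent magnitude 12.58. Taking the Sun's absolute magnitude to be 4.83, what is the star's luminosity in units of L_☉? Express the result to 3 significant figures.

d = 1/p = 1000/1.03 mas = 970.9 pc
M = m − 5 log₁₀ d + 5 = 12.58 − 5·2.9872 + 5 = 2.644
M − M_☉ = 2.644 − 4.83 = -2.186
L/L_☉ = 10^(−0.4 × -2.186) = 7.487

L/L_☉ ≈ 7.49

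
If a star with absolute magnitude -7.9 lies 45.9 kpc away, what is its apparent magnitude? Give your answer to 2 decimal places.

m ≈ 10.41

d = 45.9 kpc = 45900 pc
m = M + 5 log₁₀ d − 5 = -7.9 + 5·4.6618 − 5 = 10.409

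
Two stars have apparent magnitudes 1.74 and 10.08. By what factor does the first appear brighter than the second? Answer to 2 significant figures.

2200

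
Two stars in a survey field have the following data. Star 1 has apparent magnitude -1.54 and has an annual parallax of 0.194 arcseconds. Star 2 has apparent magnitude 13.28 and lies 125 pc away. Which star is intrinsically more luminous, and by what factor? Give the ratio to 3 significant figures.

Star 1: d = 1/p = 1/0.194″ = 5.155 pc
Star 1: M = m − 5 log₁₀ d + 5 = -1.54 − 5·0.7122 + 5 = -0.101
Star 2: M = m − 5 log₁₀ d + 5 = 13.28 − 5·2.0969 + 5 = 7.795
ΔM = M_1 − M_2 = -0.101 − (7.795) = -7.896; smaller M is more luminous → Star 1.
L ratio = 10^(0.4 |ΔM|) = 10^3.159 = 1441

Star 1 is more luminous, by a factor of 1440.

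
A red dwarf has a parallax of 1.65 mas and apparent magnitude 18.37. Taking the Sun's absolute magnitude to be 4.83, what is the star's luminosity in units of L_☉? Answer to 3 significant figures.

d = 1/p = 1000/1.65 mas = 606.1 pc
M = m − 5 log₁₀ d + 5 = 18.37 − 5·2.7825 + 5 = 9.457
M − M_☉ = 9.457 − 4.83 = 4.627
L/L_☉ = 10^(−0.4 × 4.627) = 0.01409

L/L_☉ ≈ 0.0141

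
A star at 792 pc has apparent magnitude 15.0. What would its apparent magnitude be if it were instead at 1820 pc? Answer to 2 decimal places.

m ≈ 16.81

Flux ∝ 1/d², so Δm = 5 log₁₀(d₂/d₁) = 5 log₁₀(1820/792) = 1.807
m₂ = m₁ + Δm = 15.0 + (1.807) = 16.807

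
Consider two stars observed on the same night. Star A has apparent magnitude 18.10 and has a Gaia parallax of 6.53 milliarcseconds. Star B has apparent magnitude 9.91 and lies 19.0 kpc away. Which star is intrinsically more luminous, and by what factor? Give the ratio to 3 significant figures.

Star A: p = 6.53 mas = 6.53×10^-3″ → d = 1/p = 153.1 pc
Star A: M = m − 5 log₁₀ d + 5 = 18.10 − 5·2.1851 + 5 = 12.175
Star B: d = 19.0 kpc = 19000 pc
Star B: M = m − 5 log₁₀ d + 5 = 9.91 − 5·4.2788 + 5 = -6.484
ΔM = M_A − M_B = 12.175 − (-6.484) = 18.658; smaller M is more luminous → Star B.
L ratio = 10^(0.4 |ΔM|) = 10^7.463 = 2.906×10^7

Star B is more luminous, by a factor of 2.91×10^7.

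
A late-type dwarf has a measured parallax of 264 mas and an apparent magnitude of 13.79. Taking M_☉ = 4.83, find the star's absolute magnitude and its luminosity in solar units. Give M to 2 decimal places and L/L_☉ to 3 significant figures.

d = 1/p = 1000/264 mas = 3.788 pc
M = m − 5 log₁₀ d + 5 = 13.79 − 5·0.5784 + 5 = 15.898
M − M_☉ = 15.898 − 4.83 = 11.068
L/L_☉ = 10^(−0.4 × 11.068) = 3.739×10^-5

M ≈ 15.90; L/L_☉ ≈ 3.74×10^-5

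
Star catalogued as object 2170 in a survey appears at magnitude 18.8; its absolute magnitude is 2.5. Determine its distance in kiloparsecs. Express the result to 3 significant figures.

Distance modulus: m − M = 18.8 − (2.5) = 16.300
m − M = 5 log₁₀ d − 5
log₁₀ d = (m − M)/5 + 1 = 4.2600
d = 10^4.2600 = 18200 pc
= 18.20 kpc

d ≈ 18.2 kpc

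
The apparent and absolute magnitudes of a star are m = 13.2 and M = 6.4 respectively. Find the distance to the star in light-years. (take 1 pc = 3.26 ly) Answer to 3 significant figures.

d ≈ 747 ly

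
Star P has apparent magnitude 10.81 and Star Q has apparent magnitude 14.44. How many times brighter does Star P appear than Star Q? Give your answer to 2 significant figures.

28

Magnitude difference = -3.63
Flux ratio = 10^(−0.4 Δm) = 10^(−0.4 × -3.63) = 10^1.452 = 28.31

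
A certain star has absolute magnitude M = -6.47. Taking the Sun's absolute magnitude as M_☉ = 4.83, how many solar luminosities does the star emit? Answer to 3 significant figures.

M − M_☉ = -6.47 − 4.83 = -11.300
L/L_☉ = 10^(−0.4 (M − M_☉)) = 10^4.520 = 33110

L/L_☉ ≈ 33100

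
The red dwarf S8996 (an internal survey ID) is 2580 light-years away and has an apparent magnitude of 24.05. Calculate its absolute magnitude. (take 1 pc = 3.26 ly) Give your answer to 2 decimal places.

M ≈ 14.56

d = 2580 ly / 3.26 = 791.4 pc
5 log₁₀(d/10 pc) = 5 log₁₀(791.4) − 5 = 9.492
M = m − 5 log₁₀(d/10) = 24.05 − 9.492 = 14.558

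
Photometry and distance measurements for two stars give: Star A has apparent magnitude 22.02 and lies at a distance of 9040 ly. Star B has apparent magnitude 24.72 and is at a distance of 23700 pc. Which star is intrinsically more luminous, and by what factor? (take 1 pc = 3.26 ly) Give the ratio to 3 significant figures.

Star A: d = 9040 ly / 3.26 = 2773 pc
Star A: M = m − 5 log₁₀ d + 5 = 22.02 − 5·3.4430 + 5 = 9.805
Star B: M = m − 5 log₁₀ d + 5 = 24.72 − 5·4.3747 + 5 = 7.846
ΔM = M_A − M_B = 9.805 − (7.846) = 1.959; smaller M is more luminous → Star B.
L ratio = 10^(0.4 |ΔM|) = 10^0.784 = 6.076

Star B is more luminous, by a factor of 6.08.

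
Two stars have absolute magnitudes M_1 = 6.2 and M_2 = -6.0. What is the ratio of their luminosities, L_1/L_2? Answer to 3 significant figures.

ΔM = M_1 − M_2 = 12.2
L_1/L_2 = 10^(−0.4 ΔM) = 10^-4.880 = 1.318×10^-5

L_1/L_2 ≈ 1.32×10^-5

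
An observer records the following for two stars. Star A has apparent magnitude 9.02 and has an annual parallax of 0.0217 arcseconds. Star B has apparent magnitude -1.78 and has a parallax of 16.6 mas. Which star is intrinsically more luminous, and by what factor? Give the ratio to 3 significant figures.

Star A: d = 1/p = 1/0.0217″ = 46.08 pc
Star A: M = m − 5 log₁₀ d + 5 = 9.02 − 5·1.6635 + 5 = 5.702
Star B: p = 16.6 mas = 0.0166″ → d = 1/p = 60.24 pc
Star B: M = m − 5 log₁₀ d + 5 = -1.78 − 5·1.7799 + 5 = -5.679
ΔM = M_A − M_B = 5.702 − (-5.679) = 11.382; smaller M is more luminous → Star B.
L ratio = 10^(0.4 |ΔM|) = 10^4.553 = 35700

Star B is more luminous, by a factor of 35700.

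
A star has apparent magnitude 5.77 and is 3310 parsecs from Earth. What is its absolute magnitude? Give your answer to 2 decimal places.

5 log₁₀(d/10 pc) = 5 log₁₀(3310) − 5 = 12.599
M = m − 5 log₁₀(d/10) = 5.77 − 12.599 = -6.829

M ≈ -6.83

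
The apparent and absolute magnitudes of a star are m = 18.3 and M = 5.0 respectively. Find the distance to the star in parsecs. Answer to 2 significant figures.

d ≈ 4600 pc

Distance modulus: m − M = 18.3 − (5.0) = 13.300
m − M = 5 log₁₀ d − 5
log₁₀ d = (m − M)/5 + 1 = 3.6600
d = 10^3.6600 = 4571 pc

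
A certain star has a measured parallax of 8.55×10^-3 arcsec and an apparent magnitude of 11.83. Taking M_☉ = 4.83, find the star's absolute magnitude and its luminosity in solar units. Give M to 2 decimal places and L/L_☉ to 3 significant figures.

d = 1/p = 1/8.55×10^-3″ = 117.0 pc
M = m − 5 log₁₀ d + 5 = 11.83 − 5·2.0680 + 5 = 6.490
M − M_☉ = 6.490 − 4.83 = 1.660
L/L_☉ = 10^(−0.4 × 1.660) = 0.2168

M ≈ 6.49; L/L_☉ ≈ 0.217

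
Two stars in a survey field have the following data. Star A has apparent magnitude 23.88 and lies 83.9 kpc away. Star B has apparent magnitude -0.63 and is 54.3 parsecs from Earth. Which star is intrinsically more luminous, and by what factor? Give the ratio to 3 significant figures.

Star B is more luminous, by a factor of 2670.

Star A: d = 83.9 kpc = 83900 pc
Star A: M = m − 5 log₁₀ d + 5 = 23.88 − 5·4.9238 + 5 = 4.261
Star B: M = m − 5 log₁₀ d + 5 = -0.63 − 5·1.7348 + 5 = -4.304
ΔM = M_A − M_B = 4.261 − (-4.304) = 8.565; smaller M is more luminous → Star B.
L ratio = 10^(0.4 |ΔM|) = 10^3.426 = 2667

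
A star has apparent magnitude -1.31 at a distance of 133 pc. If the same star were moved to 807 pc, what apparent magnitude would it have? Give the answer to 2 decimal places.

Flux ∝ 1/d², so Δm = 5 log₁₀(d₂/d₁) = 5 log₁₀(807/133) = 3.915
m₂ = m₁ + Δm = -1.31 + (3.915) = 2.605

m ≈ 2.61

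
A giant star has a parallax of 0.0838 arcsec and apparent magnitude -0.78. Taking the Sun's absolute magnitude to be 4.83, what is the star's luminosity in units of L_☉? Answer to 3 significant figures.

L/L_☉ ≈ 250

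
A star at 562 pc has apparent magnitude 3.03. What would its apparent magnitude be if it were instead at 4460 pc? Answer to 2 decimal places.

m ≈ 7.53

Flux ∝ 1/d², so Δm = 5 log₁₀(d₂/d₁) = 5 log₁₀(4460/562) = 4.498
m₂ = m₁ + Δm = 3.03 + (4.498) = 7.528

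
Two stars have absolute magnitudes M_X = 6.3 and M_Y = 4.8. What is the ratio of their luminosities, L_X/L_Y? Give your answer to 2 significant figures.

L_X/L_Y ≈ 0.25

ΔM = M_X − M_Y = 1.5
L_X/L_Y = 10^(−0.4 ΔM) = 10^-0.600 = 0.2512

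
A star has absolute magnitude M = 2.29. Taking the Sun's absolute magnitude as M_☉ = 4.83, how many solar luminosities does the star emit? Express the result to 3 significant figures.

L/L_☉ ≈ 10.4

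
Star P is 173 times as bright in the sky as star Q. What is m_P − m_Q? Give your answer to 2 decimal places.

Pogson: Δm = −2.5 log₁₀(ratio) = −2.5 log₁₀(173) = −2.5 × 2.2380 = -5.595
Star P is brighter, so it has the smaller magnitude: the difference is negative.

m_P − m_Q ≈ -5.60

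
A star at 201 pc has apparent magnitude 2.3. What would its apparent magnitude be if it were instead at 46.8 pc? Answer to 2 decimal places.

Flux ∝ 1/d², so Δm = 5 log₁₀(d₂/d₁) = 5 log₁₀(46.8/201) = -3.165
m₂ = m₁ + Δm = 2.3 + (-3.165) = -0.865

m ≈ -0.86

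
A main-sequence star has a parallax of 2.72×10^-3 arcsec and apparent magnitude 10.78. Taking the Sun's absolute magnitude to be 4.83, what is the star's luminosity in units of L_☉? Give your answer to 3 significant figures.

L/L_☉ ≈ 5.63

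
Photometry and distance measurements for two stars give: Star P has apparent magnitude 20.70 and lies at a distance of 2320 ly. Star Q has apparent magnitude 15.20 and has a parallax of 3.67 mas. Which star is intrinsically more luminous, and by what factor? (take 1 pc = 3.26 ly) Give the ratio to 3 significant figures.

Star Q is more luminous, by a factor of 23.2.

Star P: d = 2320 ly / 3.26 = 711.7 pc
Star P: M = m − 5 log₁₀ d + 5 = 20.70 − 5·2.8523 + 5 = 11.439
Star Q: p = 3.67 mas = 3.67×10^-3″ → d = 1/p = 272.5 pc
Star Q: M = m − 5 log₁₀ d + 5 = 15.20 − 5·2.4353 + 5 = 8.023
ΔM = M_P − M_Q = 11.439 − (8.023) = 3.415; smaller M is more luminous → Star Q.
L ratio = 10^(0.4 |ΔM|) = 10^1.366 = 23.23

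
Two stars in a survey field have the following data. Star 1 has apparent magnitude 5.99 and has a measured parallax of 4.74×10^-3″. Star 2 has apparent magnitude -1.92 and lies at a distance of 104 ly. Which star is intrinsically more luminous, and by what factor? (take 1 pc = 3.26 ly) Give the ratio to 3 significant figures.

Star 1: d = 1/p = 1/4.74×10^-3″ = 211.0 pc
Star 1: M = m − 5 log₁₀ d + 5 = 5.99 − 5·2.3242 + 5 = -0.631
Star 2: d = 104 ly / 3.26 = 31.90 pc
Star 2: M = m − 5 log₁₀ d + 5 = -1.92 − 5·1.5038 + 5 = -4.439
ΔM = M_1 − M_2 = -0.631 − (-4.439) = 3.808; smaller M is more luminous → Star 2.
L ratio = 10^(0.4 |ΔM|) = 10^1.523 = 33.36

Star 2 is more luminous, by a factor of 33.4.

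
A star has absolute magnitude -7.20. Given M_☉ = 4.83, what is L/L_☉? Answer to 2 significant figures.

L/L_☉ ≈ 65000

M − M_☉ = -7.20 − 4.83 = -12.030
L/L_☉ = 10^(−0.4 (M − M_☉)) = 10^4.812 = 64860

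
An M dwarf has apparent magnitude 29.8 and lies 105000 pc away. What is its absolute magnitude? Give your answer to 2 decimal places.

5 log₁₀(d/10 pc) = 5 log₁₀(105000) − 5 = 20.106
M = m − 5 log₁₀(d/10) = 29.8 − 20.106 = 9.694

M ≈ 9.69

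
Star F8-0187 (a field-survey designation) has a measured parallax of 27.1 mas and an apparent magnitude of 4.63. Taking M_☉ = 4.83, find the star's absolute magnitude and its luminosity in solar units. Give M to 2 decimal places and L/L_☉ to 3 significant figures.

M ≈ 1.79; L/L_☉ ≈ 16.4

d = 1/p = 1000/27.1 mas = 36.90 pc
M = m − 5 log₁₀ d + 5 = 4.63 − 5·1.5670 + 5 = 1.795
M − M_☉ = 1.795 − 4.83 = -3.035
L/L_☉ = 10^(−0.4 × -3.035) = 16.37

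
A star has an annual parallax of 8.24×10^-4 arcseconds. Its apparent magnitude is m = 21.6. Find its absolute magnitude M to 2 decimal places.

M ≈ 11.18

d = 1/p = 1/8.24×10^-4″ = 1214 pc
5 log₁₀(d/10 pc) = 5 log₁₀(1214) − 5 = 10.420
M = m − 5 log₁₀(d/10) = 21.6 − 10.420 = 11.180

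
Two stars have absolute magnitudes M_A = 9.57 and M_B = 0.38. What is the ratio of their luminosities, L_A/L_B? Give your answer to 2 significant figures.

L_A/L_B ≈ 2.1×10^-4

ΔM = M_A − M_B = 9.19
L_A/L_B = 10^(−0.4 ΔM) = 10^-3.676 = 2.109×10^-4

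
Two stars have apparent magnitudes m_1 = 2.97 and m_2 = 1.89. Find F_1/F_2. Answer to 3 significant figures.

F_1/F_2 ≈ 0.370

Δm = 2.97 − (1.89) = 1.08
Flux ratio = 10^(−0.4 Δm) = 10^(−0.4 × 1.08) = 10^-0.432 = 0.3698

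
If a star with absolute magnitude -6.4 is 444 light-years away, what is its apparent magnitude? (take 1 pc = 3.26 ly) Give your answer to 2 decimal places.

d = 444 ly / 3.26 = 136.2 pc
m = M + 5 log₁₀ d − 5 = -6.4 + 5·2.1342 − 5 = -0.729

m ≈ -0.73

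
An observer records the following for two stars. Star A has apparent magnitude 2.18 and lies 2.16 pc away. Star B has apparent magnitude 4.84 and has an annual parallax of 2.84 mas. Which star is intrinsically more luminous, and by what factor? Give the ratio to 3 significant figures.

Star B is more luminous, by a factor of 2290.

Star A: M = m − 5 log₁₀ d + 5 = 2.18 − 5·0.3345 + 5 = 5.508
Star B: p = 2.84 mas = 2.84×10^-3″ → d = 1/p = 352.1 pc
Star B: M = m − 5 log₁₀ d + 5 = 4.84 − 5·2.5467 + 5 = -2.893
ΔM = M_A − M_B = 5.508 − (-2.893) = 8.401; smaller M is more luminous → Star B.
L ratio = 10^(0.4 |ΔM|) = 10^3.360 = 2293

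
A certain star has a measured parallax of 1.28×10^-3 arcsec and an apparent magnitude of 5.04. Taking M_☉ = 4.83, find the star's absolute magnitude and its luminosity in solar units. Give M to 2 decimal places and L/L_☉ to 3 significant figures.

d = 1/p = 1/1.28×10^-3″ = 781.2 pc
M = m − 5 log₁₀ d + 5 = 5.04 − 5·2.8928 + 5 = -4.424
M − M_☉ = -4.424 − 4.83 = -9.254
L/L_☉ = 10^(−0.4 × -9.254) = 5030

M ≈ -4.42; L/L_☉ ≈ 5030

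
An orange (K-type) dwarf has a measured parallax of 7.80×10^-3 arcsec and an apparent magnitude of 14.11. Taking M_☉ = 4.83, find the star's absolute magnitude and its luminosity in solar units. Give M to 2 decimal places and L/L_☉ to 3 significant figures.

M ≈ 8.57; L/L_☉ ≈ 0.0319

d = 1/p = 1/7.80×10^-3″ = 128.2 pc
M = m − 5 log₁₀ d + 5 = 14.11 − 5·2.1079 + 5 = 8.570
M − M_☉ = 8.570 − 4.83 = 3.740
L/L_☉ = 10^(−0.4 × 3.740) = 0.03190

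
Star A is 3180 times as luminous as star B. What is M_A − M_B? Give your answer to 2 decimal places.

M_A − M_B ≈ -8.76

Pogson: ΔM = −2.5 log₁₀(ratio) = −2.5 log₁₀(3180) = −2.5 × 3.5024 = -8.756
Star A is brighter, so it has the smaller magnitude: the difference is negative.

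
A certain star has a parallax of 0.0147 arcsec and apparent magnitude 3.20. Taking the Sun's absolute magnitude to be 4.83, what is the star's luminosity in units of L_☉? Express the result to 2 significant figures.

d = 1/p = 1/0.0147″ = 68.03 pc
M = m − 5 log₁₀ d + 5 = 3.20 − 5·1.8327 + 5 = -0.963
M − M_☉ = -0.963 − 4.83 = -5.793
L/L_☉ = 10^(−0.4 × -5.793) = 207.7

L/L_☉ ≈ 210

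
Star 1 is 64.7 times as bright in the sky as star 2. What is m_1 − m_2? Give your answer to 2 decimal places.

m_1 − m_2 ≈ -4.53

Pogson: Δm = −2.5 log₁₀(ratio) = −2.5 log₁₀(64.7) = −2.5 × 1.8109 = -4.527
Star 1 is brighter, so it has the smaller magnitude: the difference is negative.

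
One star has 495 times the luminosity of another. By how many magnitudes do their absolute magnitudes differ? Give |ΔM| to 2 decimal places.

|ΔM| ≈ 6.74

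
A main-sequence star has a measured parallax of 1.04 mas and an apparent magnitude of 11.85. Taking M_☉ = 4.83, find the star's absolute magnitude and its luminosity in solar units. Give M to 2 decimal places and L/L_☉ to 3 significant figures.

d = 1/p = 1000/1.04 mas = 961.5 pc
M = m − 5 log₁₀ d + 5 = 11.85 − 5·2.9830 + 5 = 1.935
M − M_☉ = 1.935 − 4.83 = -2.895
L/L_☉ = 10^(−0.4 × -2.895) = 14.39

M ≈ 1.94; L/L_☉ ≈ 14.4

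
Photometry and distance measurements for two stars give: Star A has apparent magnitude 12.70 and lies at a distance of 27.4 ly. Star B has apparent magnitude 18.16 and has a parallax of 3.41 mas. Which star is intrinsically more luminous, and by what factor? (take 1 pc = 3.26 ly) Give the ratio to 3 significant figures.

Star A: d = 27.4 ly / 3.26 = 8.405 pc
Star A: M = m − 5 log₁₀ d + 5 = 12.70 − 5·0.9245 + 5 = 13.077
Star B: p = 3.41 mas = 3.41×10^-3″ → d = 1/p = 293.3 pc
Star B: M = m − 5 log₁₀ d + 5 = 18.16 − 5·2.4672 + 5 = 10.824
ΔM = M_A − M_B = 13.077 − (10.824) = 2.254; smaller M is more luminous → Star B.
L ratio = 10^(0.4 |ΔM|) = 10^0.901 = 7.969

Star B is more luminous, by a factor of 7.97.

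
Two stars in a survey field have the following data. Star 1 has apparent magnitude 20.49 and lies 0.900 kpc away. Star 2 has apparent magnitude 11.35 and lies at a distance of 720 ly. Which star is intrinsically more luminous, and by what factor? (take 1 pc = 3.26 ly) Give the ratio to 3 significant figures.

Star 2 is more luminous, by a factor of 273.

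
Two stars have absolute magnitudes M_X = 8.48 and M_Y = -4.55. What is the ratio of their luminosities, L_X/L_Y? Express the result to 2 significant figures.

L_X/L_Y ≈ 6.1×10^-6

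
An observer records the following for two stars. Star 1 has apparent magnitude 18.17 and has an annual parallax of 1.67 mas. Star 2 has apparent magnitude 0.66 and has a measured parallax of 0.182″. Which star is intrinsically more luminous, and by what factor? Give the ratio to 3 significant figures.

Star 2 is more luminous, by a factor of 850.

Star 1: p = 1.67 mas = 1.67×10^-3″ → d = 1/p = 598.8 pc
Star 1: M = m − 5 log₁₀ d + 5 = 18.17 − 5·2.7773 + 5 = 9.284
Star 2: d = 1/p = 1/0.182″ = 5.495 pc
Star 2: M = m − 5 log₁₀ d + 5 = 0.66 − 5·0.7399 + 5 = 1.960
ΔM = M_1 − M_2 = 9.284 − (1.960) = 7.323; smaller M is more luminous → Star 2.
L ratio = 10^(0.4 |ΔM|) = 10^2.929 = 849.7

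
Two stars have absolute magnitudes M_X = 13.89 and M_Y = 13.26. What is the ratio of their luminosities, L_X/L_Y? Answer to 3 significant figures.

L_X/L_Y ≈ 0.560

ΔM = M_X − M_Y = 0.63
L_X/L_Y = 10^(−0.4 ΔM) = 10^-0.252 = 0.5598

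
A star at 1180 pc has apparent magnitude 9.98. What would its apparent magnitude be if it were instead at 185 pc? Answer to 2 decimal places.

Flux ∝ 1/d², so Δm = 5 log₁₀(d₂/d₁) = 5 log₁₀(185/1180) = -4.024
m₂ = m₁ + Δm = 9.98 + (-4.024) = 5.956

m ≈ 5.96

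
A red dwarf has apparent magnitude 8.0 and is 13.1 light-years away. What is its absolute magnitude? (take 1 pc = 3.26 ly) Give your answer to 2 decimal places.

M ≈ 9.98

d = 13.1 ly / 3.26 = 4.018 pc
5 log₁₀(d/10 pc) = 5 log₁₀(4.018) − 5 = -1.980
M = m − 5 log₁₀(d/10) = 8.0 + 1.980 = 9.980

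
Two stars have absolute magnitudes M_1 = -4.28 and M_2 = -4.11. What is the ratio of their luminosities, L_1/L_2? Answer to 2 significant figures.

ΔM = M_1 − M_2 = -0.17
L_1/L_2 = 10^(−0.4 ΔM) = 10^0.068 = 1.169

L_1/L_2 ≈ 1.2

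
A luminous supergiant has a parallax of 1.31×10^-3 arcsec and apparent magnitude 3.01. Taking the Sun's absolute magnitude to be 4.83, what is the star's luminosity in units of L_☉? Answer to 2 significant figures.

L/L_☉ ≈ 31000

d = 1/p = 1/1.31×10^-3″ = 763.4 pc
M = m − 5 log₁₀ d + 5 = 3.01 − 5·2.8827 + 5 = -6.404
M − M_☉ = -6.404 − 4.83 = -11.234
L/L_☉ = 10^(−0.4 × -11.234) = 31150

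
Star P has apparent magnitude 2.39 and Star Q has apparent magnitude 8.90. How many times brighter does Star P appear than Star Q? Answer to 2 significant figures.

400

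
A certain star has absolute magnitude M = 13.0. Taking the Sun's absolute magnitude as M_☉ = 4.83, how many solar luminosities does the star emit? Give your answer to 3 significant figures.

M − M_☉ = 13.0 − 4.83 = 8.170
L/L_☉ = 10^(−0.4 (M − M_☉)) = 10^-3.268 = 5.395×10^-4

L/L_☉ ≈ 5.40×10^-4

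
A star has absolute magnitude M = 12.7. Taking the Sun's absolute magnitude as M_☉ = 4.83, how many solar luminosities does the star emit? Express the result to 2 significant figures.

L/L_☉ ≈ 7.1×10^-4

M − M_☉ = 12.7 − 4.83 = 7.870
L/L_☉ = 10^(−0.4 (M − M_☉)) = 10^-3.148 = 7.112×10^-4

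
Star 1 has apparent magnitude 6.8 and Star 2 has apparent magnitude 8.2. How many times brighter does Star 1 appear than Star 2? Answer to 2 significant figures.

Magnitude difference = -1.4
Flux ratio = 10^(−0.4 Δm) = 10^(−0.4 × -1.4) = 10^0.560 = 3.631

3.6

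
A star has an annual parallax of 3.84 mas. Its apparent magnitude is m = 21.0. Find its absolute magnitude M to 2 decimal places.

p = 3.84 mas = 3.84×10^-3″ → d = 1/p = 260.4 pc
5 log₁₀(d/10 pc) = 5 log₁₀(260.4) − 5 = 7.078
M = m − 5 log₁₀(d/10) = 21.0 − 7.078 = 13.922

M ≈ 13.92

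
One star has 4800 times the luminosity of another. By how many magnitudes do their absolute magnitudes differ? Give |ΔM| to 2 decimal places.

Pogson: ΔM = −2.5 log₁₀(ratio) = −2.5 log₁₀(4800) = −2.5 × 3.6812 = -9.203

|ΔM| ≈ 9.20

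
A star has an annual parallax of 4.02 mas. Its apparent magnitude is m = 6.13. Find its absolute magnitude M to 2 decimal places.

M ≈ -0.85

p = 4.02 mas = 4.02×10^-3″ → d = 1/p = 248.8 pc
5 log₁₀(d/10 pc) = 5 log₁₀(248.8) − 5 = 6.979
M = m − 5 log₁₀(d/10) = 6.13 − 6.979 = -0.849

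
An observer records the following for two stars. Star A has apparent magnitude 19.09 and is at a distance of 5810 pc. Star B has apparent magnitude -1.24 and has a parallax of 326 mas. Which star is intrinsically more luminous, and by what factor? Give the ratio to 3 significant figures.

Star B is more luminous, by a factor of 37.8.

Star A: M = m − 5 log₁₀ d + 5 = 19.09 − 5·3.7642 + 5 = 5.269
Star B: p = 326 mas = 0.326″ → d = 1/p = 3.067 pc
Star B: M = m − 5 log₁₀ d + 5 = -1.24 − 5·0.4868 + 5 = 1.326
ΔM = M_A − M_B = 5.269 − (1.326) = 3.943; smaller M is more luminous → Star B.
L ratio = 10^(0.4 |ΔM|) = 10^1.577 = 37.78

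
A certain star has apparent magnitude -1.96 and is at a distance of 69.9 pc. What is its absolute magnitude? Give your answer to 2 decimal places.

5 log₁₀(d/10 pc) = 5 log₁₀(69.90) − 5 = 4.222
M = m − 5 log₁₀(d/10) = -1.96 − 4.222 = -6.182

M ≈ -6.18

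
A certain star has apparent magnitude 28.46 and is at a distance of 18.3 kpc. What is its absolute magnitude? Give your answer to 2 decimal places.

M ≈ 12.15

d = 18.3 kpc = 18300 pc
5 log₁₀(d/10 pc) = 5 log₁₀(18300) − 5 = 16.312
M = m − 5 log₁₀(d/10) = 28.46 − 16.312 = 12.148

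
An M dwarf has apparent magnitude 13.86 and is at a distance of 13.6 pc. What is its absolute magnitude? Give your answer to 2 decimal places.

5 log₁₀(d/10 pc) = 5 log₁₀(13.60) − 5 = 0.668
M = m − 5 log₁₀(d/10) = 13.86 − 0.668 = 13.192

M ≈ 13.19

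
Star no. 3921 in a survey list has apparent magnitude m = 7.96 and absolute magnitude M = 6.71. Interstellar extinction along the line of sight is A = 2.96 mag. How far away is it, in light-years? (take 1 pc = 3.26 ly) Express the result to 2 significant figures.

d ≈ 15 ly

m − M = 5 log₁₀(d/10 pc) + A  ⇒  7.96 − (6.71) − 2.96 = 5 log₁₀(d/10)
-1.710 = 5 log₁₀(d/10)
log₁₀ d = (m − M − A)/5 + 1 = 0.6580
d = 10^0.6580 = 4.550 pc
= 14.83 ly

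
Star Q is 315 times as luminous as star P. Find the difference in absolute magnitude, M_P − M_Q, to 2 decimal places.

Pogson: ΔM = −2.5 log₁₀(ratio) = −2.5 log₁₀(315) = −2.5 × 2.4983 = -6.246
Star Q is brighter so has the smaller magnitude: M_P − M_Q is positive.

M_P − M_Q ≈ 6.25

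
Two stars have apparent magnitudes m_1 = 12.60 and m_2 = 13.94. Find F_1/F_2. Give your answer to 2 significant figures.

F_1/F_2 ≈ 3.4

Magnitude difference = -1.34
Flux ratio = 10^(−0.4 Δm) = 10^(−0.4 × -1.34) = 10^0.536 = 3.436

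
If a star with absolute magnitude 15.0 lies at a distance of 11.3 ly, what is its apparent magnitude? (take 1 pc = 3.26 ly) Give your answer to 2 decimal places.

m ≈ 12.70

d = 11.3 ly / 3.26 = 3.466 pc
m = M + 5 log₁₀ d − 5 = 15.0 + 5·0.5399 − 5 = 12.699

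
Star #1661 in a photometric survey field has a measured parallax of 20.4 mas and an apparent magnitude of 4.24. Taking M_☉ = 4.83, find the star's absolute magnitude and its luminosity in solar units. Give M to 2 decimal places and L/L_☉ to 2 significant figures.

d = 1/p = 1000/20.4 mas = 49.02 pc
M = m − 5 log₁₀ d + 5 = 4.24 − 5·1.6904 + 5 = 0.788
M − M_☉ = 0.788 − 4.83 = -4.042
L/L_☉ = 10^(−0.4 × -4.042) = 41.38

M ≈ 0.79; L/L_☉ ≈ 41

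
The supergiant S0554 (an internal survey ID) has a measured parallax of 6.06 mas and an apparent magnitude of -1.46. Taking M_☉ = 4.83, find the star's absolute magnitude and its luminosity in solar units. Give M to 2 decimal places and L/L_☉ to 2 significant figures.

M ≈ -7.55; L/L_☉ ≈ 89000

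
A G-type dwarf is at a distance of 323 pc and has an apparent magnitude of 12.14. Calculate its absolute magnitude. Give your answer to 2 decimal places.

M ≈ 4.59

5 log₁₀(d/10 pc) = 5 log₁₀(323.0) − 5 = 7.546
M = m − 5 log₁₀(d/10) = 12.14 − 7.546 = 4.594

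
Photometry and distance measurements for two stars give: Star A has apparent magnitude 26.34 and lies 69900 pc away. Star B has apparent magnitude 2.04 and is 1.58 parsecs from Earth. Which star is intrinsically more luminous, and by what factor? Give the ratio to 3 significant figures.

Star A: M = m − 5 log₁₀ d + 5 = 26.34 − 5·4.8445 + 5 = 7.118
Star B: M = m − 5 log₁₀ d + 5 = 2.04 − 5·0.1987 + 5 = 6.047
ΔM = M_A − M_B = 7.118 − (6.047) = 1.071; smaller M is more luminous → Star B.
L ratio = 10^(0.4 |ΔM|) = 10^0.428 = 2.681

Star B is more luminous, by a factor of 2.68.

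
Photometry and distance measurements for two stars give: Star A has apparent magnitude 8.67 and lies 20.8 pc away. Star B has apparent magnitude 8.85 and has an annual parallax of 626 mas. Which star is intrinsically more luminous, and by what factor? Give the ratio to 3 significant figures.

Star A is more luminous, by a factor of 200.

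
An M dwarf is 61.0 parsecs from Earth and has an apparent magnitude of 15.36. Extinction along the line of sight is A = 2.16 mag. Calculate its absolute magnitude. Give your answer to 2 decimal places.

5 log₁₀(d/10 pc) = 5 log₁₀(61.00) − 5 = 3.927
M = m − 5 log₁₀(d/10) − A = 15.36 − 3.927 − 2.16 = 9.273

M ≈ 9.27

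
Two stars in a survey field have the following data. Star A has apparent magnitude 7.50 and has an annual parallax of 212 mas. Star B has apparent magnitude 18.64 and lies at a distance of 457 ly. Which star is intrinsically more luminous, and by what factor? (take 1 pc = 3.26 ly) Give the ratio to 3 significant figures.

Star A is more luminous, by a factor of 32.4.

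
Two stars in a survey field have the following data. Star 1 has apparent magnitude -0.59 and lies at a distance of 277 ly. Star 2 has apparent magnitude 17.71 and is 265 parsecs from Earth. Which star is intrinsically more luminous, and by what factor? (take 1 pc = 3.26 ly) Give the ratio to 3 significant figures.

Star 1 is more luminous, by a factor of 2.15×10^6.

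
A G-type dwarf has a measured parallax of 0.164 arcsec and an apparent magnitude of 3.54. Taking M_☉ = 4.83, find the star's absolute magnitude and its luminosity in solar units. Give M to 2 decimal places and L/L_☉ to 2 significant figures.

d = 1/p = 1/0.164″ = 6.098 pc
M = m − 5 log₁₀ d + 5 = 3.54 − 5·0.7852 + 5 = 4.614
M − M_☉ = 4.614 − 4.83 = -0.216
L/L_☉ = 10^(−0.4 × -0.216) = 1.220

M ≈ 4.61; L/L_☉ ≈ 1.2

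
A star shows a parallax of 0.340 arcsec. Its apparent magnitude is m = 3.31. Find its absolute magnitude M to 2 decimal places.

d = 1/p = 1/0.340″ = 2.941 pc
5 log₁₀(d/10 pc) = 5 log₁₀(2.941) − 5 = -2.657
M = m − 5 log₁₀(d/10) = 3.31 + 2.657 = 5.967

M ≈ 5.97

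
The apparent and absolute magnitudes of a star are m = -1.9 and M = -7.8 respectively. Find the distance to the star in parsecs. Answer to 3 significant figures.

d ≈ 151 pc

μ = m − M = 5.900
m − M = 5 log₁₀ d − 5
log₁₀ d = (m − M)/5 + 1 = 2.1800
d = 10^2.1800 = 151.4 pc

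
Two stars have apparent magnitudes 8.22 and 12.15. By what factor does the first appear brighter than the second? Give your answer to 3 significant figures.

37.3

Magnitude difference = -3.93
Flux ratio = 10^(−0.4 Δm) = 10^(−0.4 × -3.93) = 10^1.572 = 37.33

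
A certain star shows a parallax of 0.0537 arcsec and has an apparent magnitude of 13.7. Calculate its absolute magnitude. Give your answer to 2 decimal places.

M ≈ 12.35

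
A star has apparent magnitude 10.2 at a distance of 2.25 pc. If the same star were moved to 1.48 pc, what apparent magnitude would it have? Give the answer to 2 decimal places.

Flux ∝ 1/d², so Δm = 5 log₁₀(d₂/d₁) = 5 log₁₀(1.48/2.25) = -0.910
m₂ = m₁ + Δm = 10.2 + (-0.910) = 9.290

m ≈ 9.29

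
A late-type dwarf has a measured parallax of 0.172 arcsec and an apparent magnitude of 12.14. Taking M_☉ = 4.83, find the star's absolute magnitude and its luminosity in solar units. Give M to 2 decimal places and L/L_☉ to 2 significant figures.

d = 1/p = 1/0.172″ = 5.814 pc
M = m − 5 log₁₀ d + 5 = 12.14 − 5·0.7645 + 5 = 13.318
M − M_☉ = 13.318 − 4.83 = 8.488
L/L_☉ = 10^(−0.4 × 8.488) = 4.027×10^-4

M ≈ 13.32; L/L_☉ ≈ 4.0×10^-4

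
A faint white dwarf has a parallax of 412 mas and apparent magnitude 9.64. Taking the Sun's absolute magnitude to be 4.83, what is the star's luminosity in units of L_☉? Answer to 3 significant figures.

L/L_☉ ≈ 7.02×10^-4

d = 1/p = 1000/412 mas = 2.427 pc
M = m − 5 log₁₀ d + 5 = 9.64 − 5·0.3851 + 5 = 12.714
M − M_☉ = 12.714 − 4.83 = 7.884
L/L_☉ = 10^(−0.4 × 7.884) = 7.018×10^-4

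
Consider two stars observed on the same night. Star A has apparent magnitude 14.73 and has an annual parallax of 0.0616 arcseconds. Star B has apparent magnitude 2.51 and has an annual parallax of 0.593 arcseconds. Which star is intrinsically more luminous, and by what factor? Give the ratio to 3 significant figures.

Star B is more luminous, by a factor of 834.

Star A: d = 1/p = 1/0.0616″ = 16.23 pc
Star A: M = m − 5 log₁₀ d + 5 = 14.73 − 5·1.2104 + 5 = 13.678
Star B: d = 1/p = 1/0.593″ = 1.686 pc
Star B: M = m − 5 log₁₀ d + 5 = 2.51 − 5·0.2269 + 5 = 6.375
ΔM = M_A − M_B = 13.678 − (6.375) = 7.303; smaller M is more luminous → Star B.
L ratio = 10^(0.4 |ΔM|) = 10^2.921 = 833.8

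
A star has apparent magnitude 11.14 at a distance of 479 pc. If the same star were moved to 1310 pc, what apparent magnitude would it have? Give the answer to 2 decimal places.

m ≈ 13.32

Flux ∝ 1/d², so Δm = 5 log₁₀(d₂/d₁) = 5 log₁₀(1310/479) = 2.185
m₂ = m₁ + Δm = 11.14 + (2.185) = 13.325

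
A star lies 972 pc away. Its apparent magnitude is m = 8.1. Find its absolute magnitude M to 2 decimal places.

M ≈ -1.84

5 log₁₀(d/10 pc) = 5 log₁₀(972.0) − 5 = 9.938
M = m − 5 log₁₀(d/10) = 8.1 − 9.938 = -1.838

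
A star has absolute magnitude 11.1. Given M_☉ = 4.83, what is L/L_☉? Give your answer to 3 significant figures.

L/L_☉ ≈ 3.10×10^-3

M − M_☉ = 11.1 − 4.83 = 6.270
L/L_☉ = 10^(−0.4 (M − M_☉)) = 10^-2.508 = 3.105×10^-3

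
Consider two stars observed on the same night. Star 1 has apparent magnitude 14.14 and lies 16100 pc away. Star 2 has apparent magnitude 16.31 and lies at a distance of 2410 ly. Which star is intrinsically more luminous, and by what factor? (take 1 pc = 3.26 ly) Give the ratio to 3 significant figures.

Star 1: M = m − 5 log₁₀ d + 5 = 14.14 − 5·4.2068 + 5 = -1.894
Star 2: d = 2410 ly / 3.26 = 739.3 pc
Star 2: M = m − 5 log₁₀ d + 5 = 16.31 − 5·2.8688 + 5 = 6.966
ΔM = M_1 − M_2 = -1.894 − (6.966) = -8.860; smaller M is more luminous → Star 1.
L ratio = 10^(0.4 |ΔM|) = 10^3.544 = 3500

Star 1 is more luminous, by a factor of 3500.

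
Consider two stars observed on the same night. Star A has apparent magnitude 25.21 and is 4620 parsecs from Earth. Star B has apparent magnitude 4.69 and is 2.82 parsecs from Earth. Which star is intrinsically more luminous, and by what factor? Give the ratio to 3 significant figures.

Star B is more luminous, by a factor of 60.1.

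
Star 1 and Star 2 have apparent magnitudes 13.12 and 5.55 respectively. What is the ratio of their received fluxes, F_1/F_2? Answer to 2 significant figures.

Magnitude difference = 7.57
Flux ratio = 10^(−0.4 Δm) = 10^(−0.4 × 7.57) = 10^-3.028 = 9.376×10^-4

F_1/F_2 ≈ 9.4×10^-4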